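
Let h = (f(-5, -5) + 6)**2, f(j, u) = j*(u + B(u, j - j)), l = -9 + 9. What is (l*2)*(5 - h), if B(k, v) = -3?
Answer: 0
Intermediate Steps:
l = 0
f(j, u) = j*(-3 + u) (f(j, u) = j*(u - 3) = j*(-3 + u))
h = 2116 (h = (-5*(-3 - 5) + 6)**2 = (-5*(-8) + 6)**2 = (40 + 6)**2 = 46**2 = 2116)
(l*2)*(5 - h) = (0*2)*(5 - 1*2116) = 0*(5 - 2116) = 0*(-2111) = 0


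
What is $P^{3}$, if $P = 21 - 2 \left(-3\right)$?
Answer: $19683$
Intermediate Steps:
$P = 27$ ($P = 21 - -6 = 21 + 6 = 27$)
$P^{3} = 27^{3} = 19683$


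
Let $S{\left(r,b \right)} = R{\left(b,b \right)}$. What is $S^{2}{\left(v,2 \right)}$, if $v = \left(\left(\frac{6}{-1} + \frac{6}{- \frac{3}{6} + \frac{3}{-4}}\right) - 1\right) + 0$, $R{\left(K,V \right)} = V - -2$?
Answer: $16$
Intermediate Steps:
$R{\left(K,V \right)} = 2 + V$ ($R{\left(K,V \right)} = V + 2 = 2 + V$)
$v = - \frac{59}{5}$ ($v = \left(\left(6 \left(-1\right) + \frac{6}{\left(-3\right) \frac{1}{6} + 3 \left(- \frac{1}{4}\right)}\right) - 1\right) + 0 = \left(\left(-6 + \frac{6}{- \frac{1}{2} - \frac{3}{4}}\right) - 1\right) + 0 = \left(\left(-6 + \frac{6}{- \frac{5}{4}}\right) - 1\right) + 0 = \left(\left(-6 + 6 \left(- \frac{4}{5}\right)\right) - 1\right) + 0 = \left(\left(-6 - \frac{24}{5}\right) - 1\right) + 0 = \left(- \frac{54}{5} - 1\right) + 0 = - \frac{59}{5} + 0 = - \frac{59}{5} \approx -11.8$)
$S{\left(r,b \right)} = 2 + b$
$S^{2}{\left(v,2 \right)} = \left(2 + 2\right)^{2} = 4^{2} = 16$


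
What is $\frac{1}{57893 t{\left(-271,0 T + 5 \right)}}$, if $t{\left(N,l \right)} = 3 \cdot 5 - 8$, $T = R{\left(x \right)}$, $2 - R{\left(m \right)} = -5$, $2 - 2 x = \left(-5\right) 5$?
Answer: $\frac{1}{405251} \approx 2.4676 \cdot 10^{-6}$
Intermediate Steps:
$x = \frac{27}{2}$ ($x = 1 - \frac{\left(-5\right) 5}{2} = 1 - - \frac{25}{2} = 1 + \frac{25}{2} = \frac{27}{2} \approx 13.5$)
$R{\left(m \right)} = 7$ ($R{\left(m \right)} = 2 - -5 = 2 + 5 = 7$)
$T = 7$
$t{\left(N,l \right)} = 7$ ($t{\left(N,l \right)} = 15 - 8 = 7$)
$\frac{1}{57893 t{\left(-271,0 T + 5 \right)}} = \frac{1}{57893 \cdot 7} = \frac{1}{57893} \cdot \frac{1}{7} = \frac{1}{405251}$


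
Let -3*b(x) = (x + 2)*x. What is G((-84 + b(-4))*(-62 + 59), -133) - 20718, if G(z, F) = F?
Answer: -20851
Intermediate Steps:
b(x) = -x*(2 + x)/3 (b(x) = -(x + 2)*x/3 = -(2 + x)*x/3 = -x*(2 + x)/3)
G((-84 + b(-4))*(-62 + 59), -133) - 20718 = -133 - 20718 = -20851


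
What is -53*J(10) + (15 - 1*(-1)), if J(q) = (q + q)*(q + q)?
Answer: -21184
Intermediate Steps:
J(q) = 4*q² (J(q) = (2*q)*(2*q) = 4*q²)
-53*J(10) + (15 - 1*(-1)) = -212*10² + (15 - 1*(-1)) = -212*100 + (15 + 1) = -53*400 + 16 = -21200 + 16 = -21184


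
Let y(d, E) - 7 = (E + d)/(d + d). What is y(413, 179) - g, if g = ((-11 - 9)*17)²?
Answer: -47739613/413 ≈ -1.1559e+5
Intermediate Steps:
y(d, E) = 7 + (E + d)/(2*d) (y(d, E) = 7 + (E + d)/(d + d) = 7 + (E + d)/((2*d)) = 7 + (E + d)*(1/(2*d)) = 7 + (E + d)/(2*d))
g = 115600 (g = (-20*17)² = (-340)² = 115600)
y(413, 179) - g = (½)*(179 + 15*413)/413 - 1*115600 = (½)*(1/413)*(179 + 6195) - 115600 = (½)*(1/413)*6374 - 115600 = 3187/413 - 115600 = -47739613/413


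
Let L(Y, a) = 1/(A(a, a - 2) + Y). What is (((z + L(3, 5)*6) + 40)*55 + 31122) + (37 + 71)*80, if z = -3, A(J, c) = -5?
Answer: 41632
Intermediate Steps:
L(Y, a) = 1/(-5 + Y)
(((z + L(3, 5)*6) + 40)*55 + 31122) + (37 + 71)*80 = (((-3 + 6/(-5 + 3)) + 40)*55 + 31122) + (37 + 71)*80 = (((-3 + 6/(-2)) + 40)*55 + 31122) + 108*80 = (((-3 - ½*6) + 40)*55 + 31122) + 8640 = (((-3 - 3) + 40)*55 + 31122) + 8640 = ((-6 + 40)*55 + 31122) + 8640 = (34*55 + 31122) + 8640 = (1870 + 31122) + 8640 = 32992 + 8640 = 41632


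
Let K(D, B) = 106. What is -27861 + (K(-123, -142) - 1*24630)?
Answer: -52385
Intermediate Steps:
-27861 + (K(-123, -142) - 1*24630) = -27861 + (106 - 1*24630) = -27861 + (106 - 24630) = -27861 - 24524 = -52385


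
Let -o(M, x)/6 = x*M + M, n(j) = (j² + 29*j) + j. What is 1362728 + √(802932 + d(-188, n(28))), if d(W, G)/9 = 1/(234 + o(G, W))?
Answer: 1362728 + √296282198756346474/607454 ≈ 1.3636e+6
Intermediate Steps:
n(j) = j² + 30*j
o(M, x) = -6*M - 6*M*x (o(M, x) = -6*(x*M + M) = -6*(M*x + M) = -6*(M + M*x) = -6*M - 6*M*x)
d(W, G) = 9/(234 - 6*G*(1 + W))
1362728 + √(802932 + d(-188, n(28))) = 1362728 + √(802932 - 3/(-78 + 2*(28*(30 + 28))*(1 - 188))) = 1362728 + √(802932 - 3/(-78 + 2*(28*58)*(-187))) = 1362728 + √(802932 - 3/(-78 + 2*1624*(-187))) = 1362728 + √(802932 - 3/(-78 - 607376)) = 1362728 + √(802932 - 3/(-607454)) = 1362728 + √(802932 - 3*(-1/607454)) = 1362728 + √(802932 + 3/607454) = 1362728 + √(487744255131/607454) = 1362728 + √296282198756346474/607454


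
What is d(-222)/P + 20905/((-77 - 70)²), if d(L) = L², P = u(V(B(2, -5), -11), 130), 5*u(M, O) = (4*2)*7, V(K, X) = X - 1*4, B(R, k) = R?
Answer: 190216445/43218 ≈ 4401.3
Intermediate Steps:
V(K, X) = -4 + X (V(K, X) = X - 4 = -4 + X)
u(M, O) = 56/5 (u(M, O) = ((4*2)*7)/5 = (8*7)/5 = (⅕)*56 = 56/5)
P = 56/5 ≈ 11.200
d(-222)/P + 20905/((-77 - 70)²) = (-222)²/(56/5) + 20905/((-77 - 70)²) = 49284*(5/56) + 20905/((-147)²) = 61605/14 + 20905/21609 = 190216445/43218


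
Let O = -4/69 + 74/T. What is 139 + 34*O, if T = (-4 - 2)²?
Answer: 42832/207 ≈ 206.92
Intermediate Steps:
T = 36 (T = (-6)² = 36)
O = 827/414 (O = -4/69 + 74/36 = -4*1/69 + 74*(1/36) = -4/69 + 37/18 = 827/414 ≈ 1.9976)
139 + 34*O = 139 + 34*(827/414) = 139 + 14059/207 = 42832/207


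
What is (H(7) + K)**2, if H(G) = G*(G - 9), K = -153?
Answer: 27889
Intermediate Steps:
H(G) = G*(-9 + G)
(H(7) + K)**2 = (7*(-9 + 7) - 153)**2 = (7*(-2) - 153)**2 = (-14 - 153)**2 = (-167)**2 = 27889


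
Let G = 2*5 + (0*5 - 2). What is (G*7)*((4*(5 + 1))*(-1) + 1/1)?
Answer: -1288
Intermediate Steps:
G = 8 (G = 10 + (0 - 2) = 10 - 2 = 8)
(G*7)*((4*(5 + 1))*(-1) + 1/1) = (8*7)*((4*(5 + 1))*(-1) + 1/1) = 56*((4*6)*(-1) + 1) = 56*(24*(-1) + 1) = 56*(-24 + 1) = 56*(-23) = -1288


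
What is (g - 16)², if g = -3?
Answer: 361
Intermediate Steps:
(g - 16)² = (-3 - 16)² = (-19)² = 361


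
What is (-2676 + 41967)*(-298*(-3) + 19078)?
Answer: 784719852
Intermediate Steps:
(-2676 + 41967)*(-298*(-3) + 19078) = 39291*(894 + 19078) = 39291*19972 = 784719852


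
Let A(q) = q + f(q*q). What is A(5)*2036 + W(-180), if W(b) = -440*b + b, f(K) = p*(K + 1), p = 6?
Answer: 406816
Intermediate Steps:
f(K) = 6 + 6*K (f(K) = 6*(K + 1) = 6*(1 + K) = 6 + 6*K)
W(b) = -439*b
A(q) = 6 + q + 6*q² (A(q) = q + (6 + 6*(q*q)) = q + (6 + 6*q²) = 6 + q + 6*q²)
A(5)*2036 + W(-180) = (6 + 5 + 6*5²)*2036 - 439*(-180) = (6 + 5 + 6*25)*2036 + 79020 = (6 + 5 + 150)*2036 + 79020 = 161*2036 + 79020 = 327796 + 79020 = 406816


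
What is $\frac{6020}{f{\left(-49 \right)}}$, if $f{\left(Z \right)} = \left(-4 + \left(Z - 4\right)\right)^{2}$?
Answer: $\frac{6020}{3249} \approx 1.8529$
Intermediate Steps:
$f{\left(Z \right)} = \left(-8 + Z\right)^{2}$ ($f{\left(Z \right)} = \left(-4 + \left(Z - 4\right)\right)^{2} = \left(-4 + \left(-4 + Z\right)\right)^{2} = \left(-8 + Z\right)^{2}$)
$\frac{6020}{f{\left(-49 \right)}} = \frac{6020}{\left(-8 - 49\right)^{2}} = \frac{6020}{\left(-57\right)^{2}} = \frac{6020}{3249}$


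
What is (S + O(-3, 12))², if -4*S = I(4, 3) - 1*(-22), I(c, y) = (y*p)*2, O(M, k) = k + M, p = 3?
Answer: 1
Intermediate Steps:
O(M, k) = M + k
I(c, y) = 6*y (I(c, y) = (y*3)*2 = (3*y)*2 = 6*y)
S = -10 (S = -(6*3 - 1*(-22))/4 = -(18 + 22)/4 = -¼*40 = -10)
(S + O(-3, 12))² = (-10 + (-3 + 12))² = (-10 + 9)² = (-1)² = 1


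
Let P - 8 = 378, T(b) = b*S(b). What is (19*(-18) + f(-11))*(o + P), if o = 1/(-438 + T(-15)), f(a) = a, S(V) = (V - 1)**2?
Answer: -582911371/4278 ≈ -1.3626e+5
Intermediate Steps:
S(V) = (-1 + V)**2
T(b) = b*(-1 + b)**2
P = 386 (P = 8 + 378 = 386)
o = -1/4278 (o = 1/(-438 - 15*(-1 - 15)**2) = 1/(-438 - 15*(-16)**2) = 1/(-438 - 15*256) = 1/(-438 - 3840) = 1/(-4278) = -1/4278 ≈ -0.00023375)
(19*(-18) + f(-11))*(o + P) = (19*(-18) - 11)*(-1/4278 + 386) = (-342 - 11)*(1651307/4278) = -353*1651307/4278 = -582911371/4278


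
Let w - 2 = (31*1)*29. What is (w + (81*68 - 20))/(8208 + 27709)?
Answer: 6389/35917 ≈ 0.17788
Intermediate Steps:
w = 901 (w = 2 + (31*1)*29 = 2 + 31*29 = 2 + 899 = 901)
(w + (81*68 - 20))/(8208 + 27709) = (901 + (81*68 - 20))/(8208 + 27709) = (901 + (5508 - 20))/35917 = (901 + 5488)*(1/35917) = 6389*(1/35917) = 6389/35917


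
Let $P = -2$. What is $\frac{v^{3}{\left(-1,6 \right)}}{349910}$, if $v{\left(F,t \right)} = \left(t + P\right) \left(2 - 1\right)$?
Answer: $\frac{32}{174955} \approx 0.0001829$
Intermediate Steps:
$v{\left(F,t \right)} = -2 + t$ ($v{\left(F,t \right)} = \left(t - 2\right) \left(2 - 1\right) = \left(-2 + t\right) 1 = -2 + t$)
$\frac{v^{3}{\left(-1,6 \right)}}{349910} = \frac{\left(-2 + 6\right)^{3}}{349910} = 4^{3} \cdot \frac{1}{349910} = 64 \cdot \frac{1}{349910} = \frac{32}{174955}$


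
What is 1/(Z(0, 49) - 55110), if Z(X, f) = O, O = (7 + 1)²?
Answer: -1/55046 ≈ -1.8167e-5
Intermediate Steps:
O = 64 (O = 8² = 64)
Z(X, f) = 64
1/(Z(0, 49) - 55110) = 1/(64 - 55110) = 1/(-55046) = -1/55046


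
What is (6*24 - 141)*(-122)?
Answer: -366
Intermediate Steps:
(6*24 - 141)*(-122) = (144 - 141)*(-122) = 3*(-122) = -366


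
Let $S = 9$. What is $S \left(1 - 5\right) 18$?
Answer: $-648$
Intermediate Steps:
$S \left(1 - 5\right) 18 = 9 \left(1 - 5\right) 18 = 9 \left(-4\right) 18 = \left(-36\right) 18 = -648$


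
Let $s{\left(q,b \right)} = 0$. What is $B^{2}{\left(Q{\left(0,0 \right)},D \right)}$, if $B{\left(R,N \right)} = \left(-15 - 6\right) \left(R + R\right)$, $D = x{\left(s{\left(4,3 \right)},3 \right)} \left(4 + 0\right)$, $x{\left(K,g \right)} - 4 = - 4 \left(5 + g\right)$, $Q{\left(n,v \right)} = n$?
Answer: $0$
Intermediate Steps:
$x{\left(K,g \right)} = -16 - 4 g$ ($x{\left(K,g \right)} = 4 - 4 \left(5 + g\right) = 4 - \left(20 + 4 g\right) = -16 - 4 g$)
$D = -112$ ($D = \left(-16 - 12\right) \left(4 + 0\right) = \left(-16 - 12\right) 4 = \left(-28\right) 4 = -112$)
$B{\left(R,N \right)} = - 42 R$ ($B{\left(R,N \right)} = - 21 \cdot 2 R = - 42 R$)
$B^{2}{\left(Q{\left(0,0 \right)},D \right)} = \left(\left(-42\right) 0\right)^{2} = 0^{2} = 0$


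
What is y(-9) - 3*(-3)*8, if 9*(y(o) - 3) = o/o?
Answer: 676/9 ≈ 75.111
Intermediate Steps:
y(o) = 28/9 (y(o) = 3 + (o/o)/9 = 3 + (⅑)*1 = 3 + ⅑ = 28/9)
y(-9) - 3*(-3)*8 = 28/9 - 3*(-3)*8 = 28/9 - (-9)*8 = 28/9 - 1*(-72) = 28/9 + 72 = 676/9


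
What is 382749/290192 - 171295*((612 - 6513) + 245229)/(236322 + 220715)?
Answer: -1699492324625601/18946925872 ≈ -89698.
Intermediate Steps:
382749/290192 - 171295*((612 - 6513) + 245229)/(236322 + 220715) = 382749*(1/290192) - 171295/(457037/(-5901 + 245229)) = 382749/290192 - 171295/(457037/239328) = 382749/290192 - 171295/(457037*(1/239328)) = 382749/290192 - 171295/457037/239328 = 382749/290192 - 171295*239328/457037 = 382749/290192 - 40995689760/457037 = -1699492324625601/18946925872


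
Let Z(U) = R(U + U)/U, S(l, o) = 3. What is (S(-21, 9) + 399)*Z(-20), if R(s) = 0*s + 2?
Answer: -201/5 ≈ -40.200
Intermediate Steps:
R(s) = 2 (R(s) = 0 + 2 = 2)
Z(U) = 2/U
(S(-21, 9) + 399)*Z(-20) = (3 + 399)*(2/(-20)) = 402*(2*(-1/20)) = 402*(-1/10) = -201/5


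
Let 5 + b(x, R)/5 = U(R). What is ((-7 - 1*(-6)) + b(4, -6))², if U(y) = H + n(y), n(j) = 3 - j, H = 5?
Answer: 1936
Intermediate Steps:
U(y) = 8 - y (U(y) = 5 + (3 - y) = 8 - y)
b(x, R) = 15 - 5*R (b(x, R) = -25 + 5*(8 - R) = -25 + (40 - 5*R) = 15 - 5*R)
((-7 - 1*(-6)) + b(4, -6))² = ((-7 - 1*(-6)) + (15 - 5*(-6)))² = ((-7 + 6) + (15 + 30))² = (-1 + 45)² = 44² = 1936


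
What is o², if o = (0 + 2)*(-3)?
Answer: 36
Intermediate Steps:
o = -6 (o = 2*(-3) = -6)
o² = (-6)² = 36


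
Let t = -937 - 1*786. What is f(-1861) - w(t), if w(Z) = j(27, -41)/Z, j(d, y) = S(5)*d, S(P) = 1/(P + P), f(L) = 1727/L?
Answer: -29705963/32065030 ≈ -0.92643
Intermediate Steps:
S(P) = 1/(2*P)
j(d, y) = d/10 (j(d, y) = ((½)/5)*d = ((½)*(⅕))*d = d/10)
t = -1723 (t = -937 - 786 = -1723)
w(Z) = 27/(10*Z) (w(Z) = ((⅒)*27)/Z = 27/(10*Z))
f(-1861) - w(t) = 1727/(-1861) - 27/(10*(-1723)) = 1727*(-1/1861) - 27*(-1)/(10*1723) = -1727/1861 - 1*(-27/17230) = -1727/1861 + 27/17230 = -29705963/32065030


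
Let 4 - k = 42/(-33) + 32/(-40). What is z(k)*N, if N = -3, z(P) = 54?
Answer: -162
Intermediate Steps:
k = 334/55 (k = 4 - (42/(-33) + 32/(-40)) = 4 - (42*(-1/33) + 32*(-1/40)) = 4 - (-14/11 - ⅘) = 4 - 1*(-114/55) = 4 + 114/55 = 334/55 ≈ 6.0727)
z(k)*N = 54*(-3) = -162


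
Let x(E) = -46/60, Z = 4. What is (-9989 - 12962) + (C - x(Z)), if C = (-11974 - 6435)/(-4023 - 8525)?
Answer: -4319416783/188220 ≈ -22949.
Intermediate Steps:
C = 18409/12548 (C = -18409/(-12548) = -18409*(-1/12548) = 18409/12548 ≈ 1.4671)
x(E) = -23/30 (x(E) = -46*1/60 = -23/30)
(-9989 - 12962) + (C - x(Z)) = (-9989 - 12962) + (18409/12548 - 1*(-23/30)) = -22951 + (18409/12548 + 23/30) = -22951 + 420437/188220 = -4319416783/188220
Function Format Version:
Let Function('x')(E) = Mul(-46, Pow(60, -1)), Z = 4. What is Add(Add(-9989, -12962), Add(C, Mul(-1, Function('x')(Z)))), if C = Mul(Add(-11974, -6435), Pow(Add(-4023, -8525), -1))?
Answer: Rational(-4319416783, 188220) ≈ -22949.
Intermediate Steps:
C = Rational(18409, 12548) (C = Mul(-18409, Pow(-12548, -1)) = Mul(-18409, Rational(-1, 12548)) = Rational(18409, 12548) ≈ 1.4671)
Function('x')(E) = Rational(-23, 30) (Function('x')(E) = Mul(-46, Rational(1, 60)) = Rational(-23, 30))
Add(Add(-9989, -12962), Add(C, Mul(-1, Function('x')(Z)))) = Add(Add(-9989, -12962), Add(Rational(18409, 12548), Mul(-1, Rational(-23, 30)))) = Add(-22951, Add(Rational(18409, 12548), Rational(23, 30))) = Add(-22951, Rational(420437, 188220)) = Rational(-4319416783, 188220)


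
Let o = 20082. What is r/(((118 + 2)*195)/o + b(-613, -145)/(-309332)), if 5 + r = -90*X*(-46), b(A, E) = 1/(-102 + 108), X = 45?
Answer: 1157265513205080/7238365453 ≈ 1.5988e+5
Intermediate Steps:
b(A, E) = 1/6
r = 186295 (r = -5 - 90*45*(-46) = -5 - 4050*(-46) = -5 + 186300 = 186295)
r/(((118 + 2)*195)/o + b(-613, -145)/(-309332)) = 186295/(((118 + 2)*195)/20082 + (1/6)/(-309332)) = 186295/((120*195)*(1/20082) + (1/6)*(-1/309332)) = 186295/(23400*(1/20082) - 1/1855992) = 186295/(3900/3347 - 1/1855992) = 186295/(7238365453/6212005224) = 186295*(6212005224/7238365453) = 1157265513205080/7238365453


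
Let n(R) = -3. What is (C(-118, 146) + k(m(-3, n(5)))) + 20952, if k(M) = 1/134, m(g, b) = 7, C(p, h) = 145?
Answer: 2826999/134 ≈ 21097.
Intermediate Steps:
k(M) = 1/134
(C(-118, 146) + k(m(-3, n(5)))) + 20952 = (145 + 1/134) + 20952 = 19431/134 + 20952 = 2826999/134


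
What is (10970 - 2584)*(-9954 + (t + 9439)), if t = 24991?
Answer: 205255736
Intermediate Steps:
(10970 - 2584)*(-9954 + (t + 9439)) = (10970 - 2584)*(-9954 + (24991 + 9439)) = 8386*(-9954 + 34430) = 8386*24476 = 205255736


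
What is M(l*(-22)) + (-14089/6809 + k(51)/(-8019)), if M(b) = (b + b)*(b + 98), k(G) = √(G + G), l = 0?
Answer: -14089/6809 - √102/8019 ≈ -2.0704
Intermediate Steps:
k(G) = √2*√G (k(G) = √(2*G) = √2*√G)
M(b) = 2*b*(98 + b) (M(b) = (2*b)*(98 + b) = 2*b*(98 + b))
M(l*(-22)) + (-14089/6809 + k(51)/(-8019)) = 2*(0*(-22))*(98 + 0*(-22)) + (-14089/6809 + (√2*√51)/(-8019)) = 2*0*(98 + 0) + (-14089*1/6809 + √102*(-1/8019)) = 2*0*98 + (-14089/6809 - √102/8019) = 0 + (-14089/6809 - √102/8019) = -14089/6809 - √102/8019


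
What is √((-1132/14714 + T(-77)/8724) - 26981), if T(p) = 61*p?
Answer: I*√27786943691049343857/32091234 ≈ 164.26*I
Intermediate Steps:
√((-1132/14714 + T(-77)/8724) - 26981) = √((-1132/14714 + (61*(-77))/8724) - 26981) = √((-1132*1/14714 - 4697*1/8724) - 26981) = √((-566/7357 - 4697/8724) - 26981) = √(-39493613/64182468 - 26981) = √(-1731746662721/64182468) = I*√27786943691049343857/32091234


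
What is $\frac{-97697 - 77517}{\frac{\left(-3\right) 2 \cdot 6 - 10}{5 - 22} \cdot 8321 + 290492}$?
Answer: $- \frac{1489319}{2660565} \approx -0.55978$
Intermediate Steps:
$\frac{-97697 - 77517}{\frac{\left(-3\right) 2 \cdot 6 - 10}{5 - 22} \cdot 8321 + 290492} = \frac{-97697 - 77517}{\frac{\left(-6\right) 6 - 10}{-17} \cdot 8321 + 290492} = - \frac{175214}{\left(-36 - 10\right) \left(- \frac{1}{17}\right) 8321 + 290492} = - \frac{175214}{\left(-46\right) \left(- \frac{1}{17}\right) 8321 + 290492} = - \frac{175214}{\frac{46}{17} \cdot 8321 + 290492} = - \frac{175214}{\frac{382766}{17} + 290492} = - \frac{175214}{\frac{5321130}{17}} = \left(-175214\right) \frac{17}{5321130} = - \frac{1489319}{2660565}$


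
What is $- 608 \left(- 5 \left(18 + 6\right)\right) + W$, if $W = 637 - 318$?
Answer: $73279$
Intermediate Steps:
$W = 319$
$- 608 \left(- 5 \left(18 + 6\right)\right) + W = - 608 \left(- 5 \left(18 + 6\right)\right) + 319 = - 608 \left(\left(-5\right) 24\right) + 319 = \left(-608\right) \left(-120\right) + 319 = 72960 + 319 = 73279$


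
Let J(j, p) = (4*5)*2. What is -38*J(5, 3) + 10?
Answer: -1510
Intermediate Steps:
J(j, p) = 40 (J(j, p) = 20*2 = 40)
-38*J(5, 3) + 10 = -38*40 + 10 = -1520 + 10 = -1510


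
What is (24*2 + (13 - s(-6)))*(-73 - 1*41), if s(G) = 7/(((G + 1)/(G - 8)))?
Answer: -23598/5 ≈ -4719.6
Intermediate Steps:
s(G) = 7*(-8 + G)/(1 + G) (s(G) = 7/(((1 + G)/(-8 + G))) = 7*((-8 + G)/(1 + G)) = 7*(-8 + G)/(1 + G))
(24*2 + (13 - s(-6)))*(-73 - 1*41) = (24*2 + (13 - 7*(-8 - 6)/(1 - 6)))*(-73 - 1*41) = (48 + (13 - 7*(-14)/(-5)))*(-73 - 41) = (48 + (13 - 7*(-1)*(-14)/5))*(-114) = (48 + (13 - 1*98/5))*(-114) = (48 + (13 - 98/5))*(-114) = (48 - 33/5)*(-114) = (207/5)*(-114) = -23598/5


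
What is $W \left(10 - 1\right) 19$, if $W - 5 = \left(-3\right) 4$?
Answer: $-1197$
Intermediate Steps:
$W = -7$ ($W = 5 - 12 = -7$)
$W \left(10 - 1\right) 19 = - 7 \left(10 - 1\right) 19 = \left(-7\right) 9 \cdot 19 = \left(-63\right) 19 = -1197$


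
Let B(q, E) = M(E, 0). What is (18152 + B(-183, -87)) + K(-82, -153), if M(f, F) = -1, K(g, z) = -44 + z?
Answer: 17954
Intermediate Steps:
B(q, E) = -1
(18152 + B(-183, -87)) + K(-82, -153) = (18152 - 1) + (-44 - 153) = 18151 - 197 = 17954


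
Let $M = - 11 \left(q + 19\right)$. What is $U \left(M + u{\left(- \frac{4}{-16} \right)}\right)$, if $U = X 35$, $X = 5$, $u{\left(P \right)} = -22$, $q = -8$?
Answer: $-25025$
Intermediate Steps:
$M = -121$ ($M = - 11 \left(-8 + 19\right) = \left(-11\right) 11 = -121$)
$U = 175$ ($U = 5 \cdot 35 = 175$)
$U \left(M + u{\left(- \frac{4}{-16} \right)}\right) = 175 \left(-121 - 22\right) = 175 \left(-143\right) = -25025$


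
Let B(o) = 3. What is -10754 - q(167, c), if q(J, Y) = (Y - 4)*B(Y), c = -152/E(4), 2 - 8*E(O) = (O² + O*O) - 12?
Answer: -32834/3 ≈ -10945.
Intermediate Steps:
E(O) = 7/4 - O²/4 (E(O) = ¼ - ((O² + O*O) - 12)/8 = ¼ - ((O² + O²) - 12)/8 = ¼ - (2*O² - 12)/8 = ¼ - (-12 + 2*O²)/8 = ¼ + (3/2 - O²/4) = 7/4 - O²/4)
c = 608/9 (c = -152/(7/4 - ¼*4²) = -152/(7/4 - ¼*16) = -152/(7/4 - 4) = -152/(-9/4) = -152*(-4/9) = 608/9 ≈ 67.556)
q(J, Y) = -12 + 3*Y (q(J, Y) = (Y - 4)*3 = (-4 + Y)*3 = -12 + 3*Y)
-10754 - q(167, c) = -10754 - (-12 + 3*(608/9)) = -10754 - (-12 + 608/3) = -10754 - 1*572/3 = -10754 - 572/3 = -32834/3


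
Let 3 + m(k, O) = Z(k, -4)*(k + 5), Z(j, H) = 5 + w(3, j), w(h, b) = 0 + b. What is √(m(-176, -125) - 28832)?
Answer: √406 ≈ 20.149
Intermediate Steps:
w(h, b) = b
Z(j, H) = 5 + j
m(k, O) = -3 + (5 + k)² (m(k, O) = -3 + (5 + k)*(k + 5) = -3 + (5 + k)*(5 + k) = -3 + (5 + k)²)
√(m(-176, -125) - 28832) = √((22 + (-176)² + 10*(-176)) - 28832) = √((22 + 30976 - 1760) - 28832) = √(29238 - 28832) = √406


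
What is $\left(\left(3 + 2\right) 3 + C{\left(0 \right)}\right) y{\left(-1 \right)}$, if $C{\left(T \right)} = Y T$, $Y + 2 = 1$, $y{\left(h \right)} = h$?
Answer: $-15$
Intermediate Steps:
$Y = -1$ ($Y = -2 + 1 = -1$)
$C{\left(T \right)} = - T$
$\left(\left(3 + 2\right) 3 + C{\left(0 \right)}\right) y{\left(-1 \right)} = \left(\left(3 + 2\right) 3 - 0\right) \left(-1\right) = \left(5 \cdot 3 + 0\right) \left(-1\right) = \left(15 + 0\right) \left(-1\right) = 15 \left(-1\right) = -15$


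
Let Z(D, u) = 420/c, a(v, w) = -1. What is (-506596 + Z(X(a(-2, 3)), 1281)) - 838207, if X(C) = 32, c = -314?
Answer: -211134281/157 ≈ -1.3448e+6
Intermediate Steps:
Z(D, u) = -210/157 (Z(D, u) = 420/(-314) = 420*(-1/314) = -210/157)
(-506596 + Z(X(a(-2, 3)), 1281)) - 838207 = (-506596 - 210/157) - 838207 = -79535782/157 - 838207 = -211134281/157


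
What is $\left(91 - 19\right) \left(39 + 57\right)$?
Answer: $6912$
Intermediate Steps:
$\left(91 - 19\right) \left(39 + 57\right) = 72 \cdot 96 = 6912$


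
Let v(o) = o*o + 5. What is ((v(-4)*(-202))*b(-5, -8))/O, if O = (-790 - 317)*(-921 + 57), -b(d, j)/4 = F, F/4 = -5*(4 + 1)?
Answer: -17675/9963 ≈ -1.7741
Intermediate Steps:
v(o) = 5 + o² (v(o) = o² + 5 = 5 + o²)
F = -100 (F = 4*(-5*(4 + 1)) = 4*(-5*5) = 4*(-25) = -100)
b(d, j) = 400 (b(d, j) = -4*(-100) = 400)
O = 956448 (O = -1107*(-864) = 956448)
((v(-4)*(-202))*b(-5, -8))/O = (((5 + (-4)²)*(-202))*400)/956448 = (((5 + 16)*(-202))*400)*(1/956448) = ((21*(-202))*400)*(1/956448) = -4242*400*(1/956448) = -1696800*1/956448 = -17675/9963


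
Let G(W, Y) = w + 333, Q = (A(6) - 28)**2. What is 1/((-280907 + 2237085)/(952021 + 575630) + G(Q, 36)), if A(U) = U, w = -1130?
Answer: -1527651/1215581669 ≈ -0.0012567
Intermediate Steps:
Q = 484 (Q = (6 - 28)**2 = (-22)**2 = 484)
G(W, Y) = -797 (G(W, Y) = -1130 + 333 = -797)
1/((-280907 + 2237085)/(952021 + 575630) + G(Q, 36)) = 1/((-280907 + 2237085)/(952021 + 575630) - 797) = 1/(1956178/1527651 - 797) = 1/(-1215581669/1527651) = -1527651/1215581669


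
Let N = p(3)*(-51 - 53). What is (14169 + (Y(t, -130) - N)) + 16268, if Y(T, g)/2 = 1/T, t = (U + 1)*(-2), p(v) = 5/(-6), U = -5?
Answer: 364207/12 ≈ 30351.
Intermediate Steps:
p(v) = -⅚ (p(v) = 5*(-⅙) = -⅚)
t = 8 (t = (-5 + 1)*(-2) = -4*(-2) = 8)
N = 260/3 (N = -5*(-51 - 53)/6 = -⅚*(-104) = 260/3 ≈ 86.667)
Y(T, g) = 2/T
(14169 + (Y(t, -130) - N)) + 16268 = (14169 + (2/8 - 1*260/3)) + 16268 = (14169 + (2*(⅛) - 260/3)) + 16268 = (14169 + (¼ - 260/3)) + 16268 = (14169 - 1037/12) + 16268 = 168991/12 + 16268 = 364207/12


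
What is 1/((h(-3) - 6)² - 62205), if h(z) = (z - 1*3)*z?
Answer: -1/62061 ≈ -1.6113e-5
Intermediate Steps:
h(z) = z*(-3 + z) (h(z) = (z - 3)*z = (-3 + z)*z = z*(-3 + z))
1/((h(-3) - 6)² - 62205) = 1/((-3*(-3 - 3) - 6)² - 62205) = 1/((-3*(-6) - 6)² - 62205) = 1/((18 - 6)² - 62205) = 1/(12² - 62205) = 1/(144 - 62205) = 1/(-62061) = -1/62061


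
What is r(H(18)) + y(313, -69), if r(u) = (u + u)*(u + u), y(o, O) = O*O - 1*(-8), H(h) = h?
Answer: 6065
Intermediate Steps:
y(o, O) = 8 + O**2 (y(o, O) = O**2 + 8 = 8 + O**2)
r(u) = 4*u**2 (r(u) = (2*u)*(2*u) = 4*u**2)
r(H(18)) + y(313, -69) = 4*18**2 + (8 + (-69)**2) = 4*324 + (8 + 4761) = 1296 + 4769 = 6065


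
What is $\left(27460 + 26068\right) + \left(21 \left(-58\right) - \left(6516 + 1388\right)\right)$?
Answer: $44406$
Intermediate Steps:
$\left(27460 + 26068\right) + \left(21 \left(-58\right) - \left(6516 + 1388\right)\right) = 53528 - 9122 = 44406$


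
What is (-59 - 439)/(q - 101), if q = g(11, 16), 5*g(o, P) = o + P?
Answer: 1245/239 ≈ 5.2092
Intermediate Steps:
g(o, P) = P/5 + o/5 (g(o, P) = (o + P)/5 = (P + o)/5 = P/5 + o/5)
q = 27/5 (q = (⅕)*16 + (⅕)*11 = 16/5 + 11/5 = 27/5 ≈ 5.4000)
(-59 - 439)/(q - 101) = (-59 - 439)/(27/5 - 101) = -498/(-478/5) = -498*(-5/478) = 1245/239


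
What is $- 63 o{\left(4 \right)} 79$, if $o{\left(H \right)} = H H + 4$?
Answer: $-99540$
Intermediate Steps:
$o{\left(H \right)} = 4 + H^{2}$ ($o{\left(H \right)} = H^{2} + 4 = 4 + H^{2}$)
$- 63 o{\left(4 \right)} 79 = - 63 \left(4 + 4^{2}\right) 79 = - 63 \left(4 + 16\right) 79 = \left(-63\right) 20 \cdot 79 = \left(-1260\right) 79 = -99540$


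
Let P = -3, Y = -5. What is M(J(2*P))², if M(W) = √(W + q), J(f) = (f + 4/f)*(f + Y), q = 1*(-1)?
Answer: 217/3 ≈ 72.333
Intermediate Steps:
q = -1
J(f) = (-5 + f)*(f + 4/f) (J(f) = (f + 4/f)*(f - 5) = (f + 4/f)*(-5 + f) = (-5 + f)*(f + 4/f))
M(W) = √(-1 + W) (M(W) = √(W - 1) = √(-1 + W))
M(J(2*P))² = (√(-1 + (4 + (2*(-3))² - 20/(2*(-3)) - 10*(-3))))² = (√(-1 + (4 + (-6)² - 20/(-6) - 5*(-6))))² = (√(-1 + (4 + 36 - 20*(-⅙) + 30)))² = (√(-1 + (4 + 36 + 10/3 + 30)))² = (√(-1 + 220/3))² = (√(217/3))² = (√651/3)² = 217/3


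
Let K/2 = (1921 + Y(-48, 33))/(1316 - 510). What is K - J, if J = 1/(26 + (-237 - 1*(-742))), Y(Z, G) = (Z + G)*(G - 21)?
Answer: 924068/213993 ≈ 4.3182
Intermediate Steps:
Y(Z, G) = (-21 + G)*(G + Z) (Y(Z, G) = (G + Z)*(-21 + G) = (-21 + G)*(G + Z))
K = 1741/403 (K = 2*((1921 + (33² - 21*33 - 21*(-48) + 33*(-48)))/(1316 - 510)) = 2*((1921 + (1089 - 693 + 1008 - 1584))/806) = 2*((1921 - 180)*(1/806)) = 2*(1741*(1/806)) = 2*(1741/806) = 1741/403 ≈ 4.3201)
J = 1/531 (J = 1/(26 + (-237 + 742)) = 1/(26 + 505) = 1/531 ≈ 0.0018832)
K - J = 1741/403 - 1*1/531 = 1741/403 - 1/531 = 924068/213993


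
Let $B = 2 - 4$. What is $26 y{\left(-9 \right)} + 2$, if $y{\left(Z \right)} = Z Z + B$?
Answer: $2056$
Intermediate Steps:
$B = -2$
$y{\left(Z \right)} = -2 + Z^{2}$ ($y{\left(Z \right)} = Z Z - 2 = Z^{2} - 2 = -2 + Z^{2}$)
$26 y{\left(-9 \right)} + 2 = 26 \left(-2 + \left(-9\right)^{2}\right) + 2 = 26 \left(-2 + 81\right) + 2 = 26 \cdot 79 + 2 = 2054 + 2 = 2056$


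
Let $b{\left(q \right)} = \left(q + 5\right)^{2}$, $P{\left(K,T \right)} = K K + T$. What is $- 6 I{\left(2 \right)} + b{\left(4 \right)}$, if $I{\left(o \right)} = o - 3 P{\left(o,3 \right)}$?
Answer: $195$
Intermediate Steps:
$P{\left(K,T \right)} = T + K^{2}$ ($P{\left(K,T \right)} = K^{2} + T = T + K^{2}$)
$b{\left(q \right)} = \left(5 + q\right)^{2}$
$I{\left(o \right)} = -9 + o - 3 o^{2}$ ($I{\left(o \right)} = o - 3 \left(3 + o^{2}\right) = o - \left(9 + 3 o^{2}\right) = -9 + o - 3 o^{2}$)
$- 6 I{\left(2 \right)} + b{\left(4 \right)} = - 6 \left(-9 + 2 - 3 \cdot 2^{2}\right) + \left(5 + 4\right)^{2} = - 6 \left(-9 + 2 - 12\right) + 9^{2} = - 6 \left(-9 + 2 - 12\right) + 81 = \left(-6\right) \left(-19\right) + 81 = 114 + 81 = 195$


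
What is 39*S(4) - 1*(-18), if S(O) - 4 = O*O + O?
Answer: 954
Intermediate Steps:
S(O) = 4 + O + O**2 (S(O) = 4 + (O*O + O) = 4 + (O**2 + O) = 4 + (O + O**2) = 4 + O + O**2)
39*S(4) - 1*(-18) = 39*(4 + 4 + 4**2) - 1*(-18) = 39*(4 + 4 + 16) + 18 = 39*24 + 18 = 936 + 18 = 954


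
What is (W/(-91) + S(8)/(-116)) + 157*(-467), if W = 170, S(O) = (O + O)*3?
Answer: -193494863/2639 ≈ -73321.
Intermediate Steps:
S(O) = 6*O (S(O) = (2*O)*3 = 6*O)
(W/(-91) + S(8)/(-116)) + 157*(-467) = (170/(-91) + (6*8)/(-116)) + 157*(-467) = (170*(-1/91) + 48*(-1/116)) - 73319 = (-170/91 - 12/29) - 73319 = -6022/2639 - 73319 = -193494863/2639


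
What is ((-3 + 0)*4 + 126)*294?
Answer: 33516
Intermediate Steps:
((-3 + 0)*4 + 126)*294 = (-3*4 + 126)*294 = (-12 + 126)*294 = 114*294 = 33516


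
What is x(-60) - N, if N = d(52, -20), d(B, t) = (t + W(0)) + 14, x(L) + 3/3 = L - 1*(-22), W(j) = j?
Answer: -33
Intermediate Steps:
x(L) = 21 + L (x(L) = -1 + (L - 1*(-22)) = -1 + (L + 22) = -1 + (22 + L) = 21 + L)
d(B, t) = 14 + t (d(B, t) = (t + 0) + 14 = t + 14 = 14 + t)
N = -6 (N = 14 - 20 = -6)
x(-60) - N = (21 - 60) - 1*(-6) = -39 + 6 = -33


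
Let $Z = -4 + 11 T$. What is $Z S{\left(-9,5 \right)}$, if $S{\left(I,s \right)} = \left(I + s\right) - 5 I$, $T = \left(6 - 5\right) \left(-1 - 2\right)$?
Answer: $-1517$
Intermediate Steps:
$T = -3$ ($T = 1 \left(-3\right) = -3$)
$S{\left(I,s \right)} = s - 4 I$
$Z = -37$ ($Z = -4 + 11 \left(-3\right) = -4 - 33 = -37$)
$Z S{\left(-9,5 \right)} = - 37 \left(5 - -36\right) = - 37 \left(5 + 36\right) = \left(-37\right) 41 = -1517$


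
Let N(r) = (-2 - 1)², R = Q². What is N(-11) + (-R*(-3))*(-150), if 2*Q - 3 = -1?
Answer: -441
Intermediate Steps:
Q = 1 (Q = 3/2 + (½)*(-1) = 3/2 - ½ = 1)
R = 1 (R = 1² = 1)
N(r) = 9 (N(r) = (-3)² = 9)
N(-11) + (-R*(-3))*(-150) = 9 + (-1*1*(-3))*(-150) = 9 - 1*(-3)*(-150) = 9 + 3*(-150) = 9 - 450 = -441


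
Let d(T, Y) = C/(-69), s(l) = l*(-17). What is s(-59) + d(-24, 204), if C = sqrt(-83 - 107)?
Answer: 1003 - I*sqrt(190)/69 ≈ 1003.0 - 0.19977*I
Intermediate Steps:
C = I*sqrt(190) (C = sqrt(-190) = I*sqrt(190) ≈ 13.784*I)
s(l) = -17*l
d(T, Y) = -I*sqrt(190)/69 (d(T, Y) = (I*sqrt(190))/(-69) = (I*sqrt(190))*(-1/69) = -I*sqrt(190)/69)
s(-59) + d(-24, 204) = -17*(-59) - I*sqrt(190)/69 = 1003 - I*sqrt(190)/69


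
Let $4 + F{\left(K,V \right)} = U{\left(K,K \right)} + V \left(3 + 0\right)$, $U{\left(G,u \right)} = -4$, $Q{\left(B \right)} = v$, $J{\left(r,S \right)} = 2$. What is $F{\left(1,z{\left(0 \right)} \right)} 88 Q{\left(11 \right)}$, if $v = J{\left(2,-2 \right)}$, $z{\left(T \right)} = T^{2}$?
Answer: $-1408$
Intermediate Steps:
$v = 2$
$Q{\left(B \right)} = 2$
$F{\left(K,V \right)} = -8 + 3 V$ ($F{\left(K,V \right)} = -4 + \left(-4 + V \left(3 + 0\right)\right) = -4 + \left(-4 + V 3\right) = -4 + \left(-4 + 3 V\right) = -8 + 3 V$)
$F{\left(1,z{\left(0 \right)} \right)} 88 Q{\left(11 \right)} = \left(-8 + 3 \cdot 0^{2}\right) 88 \cdot 2 = \left(-8 + 3 \cdot 0\right) 88 \cdot 2 = \left(-8 + 0\right) 88 \cdot 2 = \left(-8\right) 88 \cdot 2 = \left(-704\right) 2 = -1408$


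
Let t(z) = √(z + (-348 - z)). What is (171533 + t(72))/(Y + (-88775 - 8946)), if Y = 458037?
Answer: 171533/360316 + I*√87/180158 ≈ 0.47606 + 5.1773e-5*I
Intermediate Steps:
t(z) = 2*I*√87 (t(z) = √(-348) = 2*I*√87)
(171533 + t(72))/(Y + (-88775 - 8946)) = (171533 + 2*I*√87)/(458037 + (-88775 - 8946)) = (171533 + 2*I*√87)/(458037 - 97721) = (171533 + 2*I*√87)/360316 = (171533 + 2*I*√87)*(1/360316) = 171533/360316 + I*√87/180158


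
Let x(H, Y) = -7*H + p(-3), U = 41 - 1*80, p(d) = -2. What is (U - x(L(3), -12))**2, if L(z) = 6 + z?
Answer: 676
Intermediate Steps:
U = -39 (U = 41 - 80 = -39)
x(H, Y) = -2 - 7*H (x(H, Y) = -7*H - 2 = -2 - 7*H)
(U - x(L(3), -12))**2 = (-39 - (-2 - 7*(6 + 3)))**2 = (-39 - (-2 - 7*9))**2 = (-39 - (-2 - 63))**2 = (-39 - 1*(-65))**2 = (-39 + 65)**2 = 26**2 = 676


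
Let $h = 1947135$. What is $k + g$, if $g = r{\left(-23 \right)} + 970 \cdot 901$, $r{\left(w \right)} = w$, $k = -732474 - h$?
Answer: $-1805662$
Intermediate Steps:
$k = -2679609$ ($k = -732474 - 1947135 = -2679609$)
$g = 873947$ ($g = -23 + 970 \cdot 901 = -23 + 873970 = 873947$)
$k + g = -2679609 + 873947 = -1805662$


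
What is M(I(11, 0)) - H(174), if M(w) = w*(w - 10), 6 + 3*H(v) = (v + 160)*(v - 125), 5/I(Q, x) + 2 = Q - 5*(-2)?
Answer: -5908735/1083 ≈ -5455.9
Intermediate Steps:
I(Q, x) = 5/(8 + Q) (I(Q, x) = 5/(-2 + (Q - 5*(-2))) = 5/(-2 + (Q + 10)) = 5/(-2 + (10 + Q)) = 5/(8 + Q))
H(v) = -2 + (-125 + v)*(160 + v)/3 (H(v) = -2 + ((v + 160)*(v - 125))/3 = -2 + ((160 + v)*(-125 + v))/3 = -2 + ((-125 + v)*(160 + v))/3 = -2 + (-125 + v)*(160 + v)/3)
M(w) = w*(-10 + w)
M(I(11, 0)) - H(174) = (5/(8 + 11))*(-10 + 5/(8 + 11)) - (-20006/3 + (1/3)*174**2 + (35/3)*174) = (5/19)*(-10 + 5/19) - (-20006/3 + (1/3)*30276 + 2030) = (5*(1/19))*(-10 + 5*(1/19)) - (-20006/3 + 10092 + 2030) = 5*(-10 + 5/19)/19 - 1*16360/3 = (5/19)*(-185/19) - 16360/3 = -925/361 - 16360/3 = -5908735/1083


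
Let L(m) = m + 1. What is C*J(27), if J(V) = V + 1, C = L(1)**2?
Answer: 112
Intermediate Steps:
L(m) = 1 + m
C = 4 (C = (1 + 1)**2 = 2**2 = 4)
J(V) = 1 + V
C*J(27) = 4*(1 + 27) = 4*28 = 112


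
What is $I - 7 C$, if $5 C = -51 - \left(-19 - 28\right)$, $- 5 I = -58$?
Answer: $\frac{86}{5} \approx 17.2$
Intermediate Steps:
$I = \frac{58}{5}$ ($I = \left(- \frac{1}{5}\right) \left(-58\right) = \frac{58}{5} \approx 11.6$)
$C = - \frac{4}{5}$ ($C = \frac{-51 - \left(-19 - 28\right)}{5} = \frac{-51 - -47}{5} = \frac{-51 + 47}{5} = \frac{1}{5} \left(-4\right) = - \frac{4}{5} \approx -0.8$)
$I - 7 C = \frac{58}{5} - - \frac{28}{5} = \frac{58}{5} + \frac{28}{5} = \frac{86}{5}$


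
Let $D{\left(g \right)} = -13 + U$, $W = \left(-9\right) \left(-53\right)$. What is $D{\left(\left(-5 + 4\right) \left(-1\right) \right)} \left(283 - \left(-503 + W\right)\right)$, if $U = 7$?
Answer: $-1854$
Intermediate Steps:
$W = 477$
$D{\left(g \right)} = -6$ ($D{\left(g \right)} = -13 + 7 = -6$)
$D{\left(\left(-5 + 4\right) \left(-1\right) \right)} \left(283 - \left(-503 + W\right)\right) = - 6 \left(283 + \left(503 - 477\right)\right) = - 6 \left(283 + 26\right) = \left(-6\right) 309 = -1854$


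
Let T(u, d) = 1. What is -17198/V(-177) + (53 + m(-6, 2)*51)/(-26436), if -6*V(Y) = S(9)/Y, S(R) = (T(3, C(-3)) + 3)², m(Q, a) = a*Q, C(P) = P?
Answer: -15088574731/13218 ≈ -1.1415e+6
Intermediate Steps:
m(Q, a) = Q*a
S(R) = 16 (S(R) = (1 + 3)² = 4² = 16)
V(Y) = -8/(3*Y)
-17198/V(-177) + (53 + m(-6, 2)*51)/(-26436) = -17198/((-8/3/(-177))) + (53 - 6*2*51)/(-26436) = -17198/((-8/3*(-1/177))) + (53 - 12*51)*(-1/26436) = -17198/8/531 + (53 - 612)*(-1/26436) = -17198*531/8 - 559*(-1/26436) = -4566069/4 + 559/26436 = -15088574731/13218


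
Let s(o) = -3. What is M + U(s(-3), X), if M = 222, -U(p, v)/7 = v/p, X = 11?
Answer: 743/3 ≈ 247.67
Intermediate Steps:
U(p, v) = -7*v/p
M + U(s(-3), X) = 222 - 7*11/(-3) = 222 - 7*11*(-⅓) = 222 + 77/3 = 743/3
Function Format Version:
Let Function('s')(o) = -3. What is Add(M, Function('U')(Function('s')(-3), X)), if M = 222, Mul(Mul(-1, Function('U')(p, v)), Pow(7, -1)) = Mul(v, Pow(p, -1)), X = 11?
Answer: Rational(743, 3) ≈ 247.67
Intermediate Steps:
Function('U')(p, v) = Mul(-7, v, Pow(p, -1)) (Function('U')(p, v) = Mul(-7, Mul(v, Pow(p, -1))) = Mul(-7, v, Pow(p, -1)))
Add(M, Function('U')(Function('s')(-3), X)) = Add(222, Mul(-7, 11, Pow(-3, -1))) = Add(222, Mul(-7, 11, Rational(-1, 3))) = Add(222, Rational(77, 3)) = Rational(743, 3)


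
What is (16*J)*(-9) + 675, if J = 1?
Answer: 531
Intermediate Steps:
(16*J)*(-9) + 675 = (16*1)*(-9) + 675 = 16*(-9) + 675 = -144 + 675 = 531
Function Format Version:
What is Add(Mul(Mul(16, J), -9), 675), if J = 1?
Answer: 531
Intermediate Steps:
Add(Mul(Mul(16, J), -9), 675) = Add(Mul(Mul(16, 1), -9), 675) = Add(Mul(16, -9), 675) = Add(-144, 675) = 531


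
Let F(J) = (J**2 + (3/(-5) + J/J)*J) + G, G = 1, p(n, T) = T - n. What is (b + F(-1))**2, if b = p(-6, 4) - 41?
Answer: 21609/25 ≈ 864.36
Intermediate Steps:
F(J) = 1 + J**2 + 2*J/5 (F(J) = (J**2 + (3/(-5) + J/J)*J) + 1 = (J**2 + (3*(-1/5) + 1)*J) + 1 = (J**2 + (-3/5 + 1)*J) + 1 = (J**2 + 2*J/5) + 1 = 1 + J**2 + 2*J/5)
b = -31 (b = (4 - 1*(-6)) - 41 = (4 + 6) - 41 = 10 - 41 = -31)
(b + F(-1))**2 = (-31 + (1 + (-1)**2 + (2/5)*(-1)))**2 = (-31 + (1 + 1 - 2/5))**2 = (-31 + 8/5)**2 = (-147/5)**2 = 21609/25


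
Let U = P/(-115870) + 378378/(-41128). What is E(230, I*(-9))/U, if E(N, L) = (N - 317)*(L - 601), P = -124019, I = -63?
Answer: -3524088255720/9685501357 ≈ -363.85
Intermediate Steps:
E(N, L) = (-601 + L)*(-317 + N) (E(N, L) = (-317 + N)*(-601 + L) = (-601 + L)*(-317 + N))
U = -9685501357/1191375340 (U = -124019/(-115870) + 378378/(-41128) = -124019*(-1/115870) + 378378*(-1/41128) = 124019/115870 - 189189/20564 = -9685501357/1191375340 ≈ -8.1297)
E(230, I*(-9))/U = (190517 - 601*230 - (-19971)*(-9) - 63*(-9)*230)/(-9685501357/1191375340) = (190517 - 138230 - 317*567 + 567*230)*(-1191375340/9685501357) = (190517 - 138230 - 179739 + 130410)*(-1191375340/9685501357) = 2958*(-1191375340/9685501357) = -3524088255720/9685501357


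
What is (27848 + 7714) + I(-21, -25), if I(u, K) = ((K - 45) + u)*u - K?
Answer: 37498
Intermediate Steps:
I(u, K) = -K + u*(-45 + K + u) (I(u, K) = ((-45 + K) + u)*u - K = (-45 + K + u)*u - K = u*(-45 + K + u) - K = -K + u*(-45 + K + u))
(27848 + 7714) + I(-21, -25) = (27848 + 7714) + ((-21)² - 1*(-25) - 45*(-21) - 25*(-21)) = 35562 + (441 + 25 + 945 + 525) = 35562 + 1936 = 37498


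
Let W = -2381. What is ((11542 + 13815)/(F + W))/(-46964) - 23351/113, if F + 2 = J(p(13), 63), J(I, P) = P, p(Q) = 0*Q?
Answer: -2544239899139/12312082240 ≈ -206.65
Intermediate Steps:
p(Q) = 0
F = 61 (F = -2 + 63 = 61)
((11542 + 13815)/(F + W))/(-46964) - 23351/113 = ((11542 + 13815)/(61 - 2381))/(-46964) - 23351/113 = (25357/(-2320))*(-1/46964) - 23351*1/113 = (25357*(-1/2320))*(-1/46964) - 23351/113 = -25357/2320*(-1/46964) - 23351/113 = 25357/108956480 - 23351/113 = -2544239899139/12312082240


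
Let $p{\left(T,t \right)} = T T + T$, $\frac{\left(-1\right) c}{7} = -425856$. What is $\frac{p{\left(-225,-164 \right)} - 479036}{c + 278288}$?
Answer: $- \frac{107159}{814820} \approx -0.13151$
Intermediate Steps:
$c = 2980992$ ($c = \left(-7\right) \left(-425856\right) = 2980992$)
$p{\left(T,t \right)} = T + T^{2}$ ($p{\left(T,t \right)} = T^{2} + T = T + T^{2}$)
$\frac{p{\left(-225,-164 \right)} - 479036}{c + 278288} = \frac{- 225 \left(1 - 225\right) - 479036}{2980992 + 278288} = \frac{\left(-225\right) \left(-224\right) - 479036}{3259280} = \left(50400 - 479036\right) \frac{1}{3259280} = \left(-428636\right) \frac{1}{3259280} = - \frac{107159}{814820}$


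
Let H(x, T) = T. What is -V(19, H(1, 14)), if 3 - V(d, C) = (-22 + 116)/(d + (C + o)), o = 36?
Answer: -113/69 ≈ -1.6377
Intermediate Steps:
V(d, C) = 3 - 94/(36 + C + d) (V(d, C) = 3 - (-22 + 116)/(d + (C + 36)) = 3 - 94/(d + (36 + C)) = 3 - 94/(36 + C + d))
-V(19, H(1, 14)) = -(14 + 3*14 + 3*19)/(36 + 14 + 19) = -(14 + 42 + 57)/69 = -113/69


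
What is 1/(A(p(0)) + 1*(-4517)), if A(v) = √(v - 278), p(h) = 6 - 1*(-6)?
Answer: -4517/20403555 - I*√266/20403555 ≈ -0.00022138 - 7.9935e-7*I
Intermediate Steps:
p(h) = 12 (p(h) = 6 + 6 = 12)
A(v) = √(-278 + v)
1/(A(p(0)) + 1*(-4517)) = 1/(√(-278 + 12) + 1*(-4517)) = 1/(√(-266) - 4517) = 1/(I*√266 - 4517) = 1/(-4517 + I*√266)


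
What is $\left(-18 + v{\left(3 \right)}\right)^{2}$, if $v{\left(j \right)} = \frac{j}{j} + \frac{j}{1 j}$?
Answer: $256$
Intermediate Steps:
$v{\left(j \right)} = 2$ ($v{\left(j \right)} = 1 + \frac{j}{j} = 1 + 1 = 2$)
$\left(-18 + v{\left(3 \right)}\right)^{2} = \left(-18 + 2\right)^{2} = \left(-16\right)^{2} = 256$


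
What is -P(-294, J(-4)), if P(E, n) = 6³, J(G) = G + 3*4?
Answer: -216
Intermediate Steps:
J(G) = 12 + G (J(G) = G + 12 = 12 + G)
P(E, n) = 216
-P(-294, J(-4)) = -1*216 = -216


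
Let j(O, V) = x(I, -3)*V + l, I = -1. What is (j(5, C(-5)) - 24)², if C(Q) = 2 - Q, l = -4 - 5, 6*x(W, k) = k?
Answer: 5329/4 ≈ 1332.3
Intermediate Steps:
x(W, k) = k/6
l = -9
j(O, V) = -9 - V/2 (j(O, V) = ((⅙)*(-3))*V - 9 = -V/2 - 9 = -9 - V/2)
(j(5, C(-5)) - 24)² = ((-9 - (2 - 1*(-5))/2) - 24)² = ((-9 - (2 + 5)/2) - 24)² = ((-9 - ½*7) - 24)² = ((-9 - 7/2) - 24)² = (-25/2 - 24)² = (-73/2)² = 5329/4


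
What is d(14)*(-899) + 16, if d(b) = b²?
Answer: -176188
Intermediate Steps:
d(14)*(-899) + 16 = 14²*(-899) + 16 = 196*(-899) + 16 = -176204 + 16 = -176188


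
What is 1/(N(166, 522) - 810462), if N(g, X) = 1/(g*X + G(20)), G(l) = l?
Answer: -86672/70244362463 ≈ -1.2339e-6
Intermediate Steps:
N(g, X) = 1/(20 + X*g) (N(g, X) = 1/(g*X + 20) = 1/(X*g + 20) = 1/(20 + X*g))
1/(N(166, 522) - 810462) = 1/(1/(20 + 522*166) - 810462) = 1/(1/(20 + 86652) - 810462) = 1/(1/86672 - 810462) = 1/(-70244362463/86672) = -86672/70244362463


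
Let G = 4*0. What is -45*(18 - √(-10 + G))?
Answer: -810 + 45*I*√10 ≈ -810.0 + 142.3*I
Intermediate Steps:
G = 0
-45*(18 - √(-10 + G)) = -45*(18 - √(-10 + 0)) = -45*(18 - √(-10)) = -45*(18 - I*√10) = -810 + 45*I*√10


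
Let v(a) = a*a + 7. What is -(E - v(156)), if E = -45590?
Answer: 69933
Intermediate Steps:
v(a) = 7 + a² (v(a) = a² + 7 = 7 + a²)
-(E - v(156)) = -(-45590 - (7 + 156²)) = -(-45590 - (7 + 24336)) = -(-45590 - 1*24343) = -(-45590 - 24343) = -1*(-69933) = 69933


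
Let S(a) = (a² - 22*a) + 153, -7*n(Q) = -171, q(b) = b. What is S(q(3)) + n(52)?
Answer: 843/7 ≈ 120.43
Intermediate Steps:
n(Q) = 171/7 (n(Q) = -⅐*(-171) = 171/7)
S(a) = 153 + a² - 22*a
S(q(3)) + n(52) = (153 + 3² - 22*3) + 171/7 = (153 + 9 - 66) + 171/7 = 96 + 171/7 = 843/7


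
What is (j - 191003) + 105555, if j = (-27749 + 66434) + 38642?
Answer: -8121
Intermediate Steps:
j = 77327 (j = 38685 + 38642 = 77327)
(j - 191003) + 105555 = (77327 - 191003) + 105555 = -113676 + 105555 = -8121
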